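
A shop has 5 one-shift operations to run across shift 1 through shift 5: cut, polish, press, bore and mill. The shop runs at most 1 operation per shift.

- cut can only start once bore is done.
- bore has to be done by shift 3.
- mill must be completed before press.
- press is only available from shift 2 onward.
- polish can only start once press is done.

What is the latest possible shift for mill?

shift 3

Downstream work caps mill at shift 3.
mill at shift 3 is achievable: cut -> shift 2; press -> shift 4; polish -> shift 5; bore -> shift 1; mill -> shift 3.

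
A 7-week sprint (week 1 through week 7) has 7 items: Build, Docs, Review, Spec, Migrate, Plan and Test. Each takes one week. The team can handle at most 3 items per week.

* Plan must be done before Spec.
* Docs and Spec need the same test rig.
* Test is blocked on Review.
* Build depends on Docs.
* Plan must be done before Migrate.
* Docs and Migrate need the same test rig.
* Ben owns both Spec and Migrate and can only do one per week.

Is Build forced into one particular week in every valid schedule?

No

Build can be week 2 (e.g. Review in week 1; Migrate in week 3; Spec in week 2; Plan in week 1; Test in week 2; Build in week 2; Docs in week 1) or week 3 (e.g. Build -> week 3; Review -> week 1; Docs -> week 1; Migrate -> week 3; Plan -> week 1; Spec -> week 2; Test -> week 2).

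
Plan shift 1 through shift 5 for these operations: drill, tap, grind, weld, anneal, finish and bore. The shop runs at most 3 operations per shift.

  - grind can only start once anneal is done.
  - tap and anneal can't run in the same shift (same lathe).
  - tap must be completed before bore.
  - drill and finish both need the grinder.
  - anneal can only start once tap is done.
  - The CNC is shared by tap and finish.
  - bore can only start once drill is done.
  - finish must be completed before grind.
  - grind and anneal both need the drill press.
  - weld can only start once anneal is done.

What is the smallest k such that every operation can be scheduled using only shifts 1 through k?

The precedence chain requires at least 3 distinct shifts.
With at most 3 per shift and 7 operations, at least 3 shifts are needed.
3 works (last occupied shift: shift 3): for example drill in shift 1, tap in shift 1, finish in shift 2, grind in shift 3, weld in shift 3, bore in shift 2, anneal in shift 2.

3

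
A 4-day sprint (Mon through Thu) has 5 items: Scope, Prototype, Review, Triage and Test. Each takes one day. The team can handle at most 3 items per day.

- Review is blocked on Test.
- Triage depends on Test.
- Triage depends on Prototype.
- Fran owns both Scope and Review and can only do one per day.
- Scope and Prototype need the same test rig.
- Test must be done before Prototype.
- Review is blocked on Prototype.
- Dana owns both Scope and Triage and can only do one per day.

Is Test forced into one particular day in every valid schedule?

No

Test can be Mon (e.g. Review=Wed, Test=Mon, Prototype=Tue, Triage=Wed, Scope=Mon) or Tue (e.g. Review -> Thu, Triage -> Thu, Scope -> Mon, Prototype -> Wed, Test -> Tue).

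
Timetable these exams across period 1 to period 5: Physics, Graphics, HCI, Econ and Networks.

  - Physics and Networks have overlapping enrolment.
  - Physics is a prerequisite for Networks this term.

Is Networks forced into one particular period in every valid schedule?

Networks can be period 2 (e.g. Physics in period 1; Econ in period 1; Graphics in period 1; HCI in period 1; Networks in period 2) or period 3 (e.g. Networks -> period 3; HCI -> period 1; Econ -> period 1; Physics -> period 1; Graphics -> period 1).

No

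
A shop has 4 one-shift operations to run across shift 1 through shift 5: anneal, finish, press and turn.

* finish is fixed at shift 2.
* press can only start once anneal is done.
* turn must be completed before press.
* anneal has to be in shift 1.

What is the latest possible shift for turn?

shift 4

Downstream work caps turn at shift 4.
turn at shift 4 is achievable: press in shift 5, finish in shift 2, turn in shift 4, anneal in shift 1.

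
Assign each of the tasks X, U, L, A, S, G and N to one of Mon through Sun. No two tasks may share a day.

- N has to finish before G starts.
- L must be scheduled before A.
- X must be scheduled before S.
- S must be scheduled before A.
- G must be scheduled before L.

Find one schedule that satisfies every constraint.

U=Sun; G=Tue; A=Sat; S=Fri; X=Thu; N=Mon; L=Wed

Checking: L(Wed) before A(Sat); S(Fri) before A(Sat); G(Tue) before L(Wed); X(Thu) before S(Fri); N(Mon) before G(Tue); max 1 per day (cap 1).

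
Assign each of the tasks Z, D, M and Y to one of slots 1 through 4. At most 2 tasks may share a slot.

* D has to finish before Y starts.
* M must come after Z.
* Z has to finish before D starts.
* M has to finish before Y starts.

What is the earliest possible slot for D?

Precedence pushes D to at least 2; downstream work caps D at 3.
D at 2 is achievable: Z=1, D=2, Y=3, M=2.

2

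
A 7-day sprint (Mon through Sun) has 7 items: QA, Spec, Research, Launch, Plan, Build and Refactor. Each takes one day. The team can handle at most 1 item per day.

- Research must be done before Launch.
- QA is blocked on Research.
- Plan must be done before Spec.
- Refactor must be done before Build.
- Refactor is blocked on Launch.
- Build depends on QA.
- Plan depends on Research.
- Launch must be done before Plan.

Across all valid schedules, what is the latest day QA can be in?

Precedence pushes QA to at least Tue; downstream work caps QA at Sat.
QA at Sat is achievable: Research in Mon, Build in Sun, Refactor in Thu, Launch in Tue, Spec in Fri, QA in Sat, Plan in Wed.

Sat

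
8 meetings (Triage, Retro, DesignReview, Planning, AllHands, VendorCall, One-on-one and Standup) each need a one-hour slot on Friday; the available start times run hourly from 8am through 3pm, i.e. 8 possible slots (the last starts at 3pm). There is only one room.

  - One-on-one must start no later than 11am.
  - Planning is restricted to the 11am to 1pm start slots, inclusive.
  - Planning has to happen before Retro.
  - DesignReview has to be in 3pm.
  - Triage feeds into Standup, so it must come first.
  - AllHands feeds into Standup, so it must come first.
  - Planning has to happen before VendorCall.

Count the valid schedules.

Splitting on Triage: it can be 8am (18), 9am (18), 10am (16). Listing each branch's schedules as (Retro, DesignReview, Planning, AllHands, VendorCall, One-on-one, Standup):
Triage=8am: (12pm,3pm,11am,9am,1pm,10am,2pm) (12pm,3pm,11am,9am,2pm,10am,1pm) (12pm,3pm,11am,10am,1pm,9am,2pm) (12pm,3pm,11am,10am,2pm,9am,1pm) (1pm,3pm,11am,9am,12pm,10am,2pm) (1pm,3pm,11am,9am,2pm,10am,12pm) (1pm,3pm,11am,10am,12pm,9am,2pm) (1pm,3pm,11am,10am,2pm,9am,12pm) (1pm,3pm,12pm,9am,2pm,10am,11am) (1pm,3pm,12pm,9am,2pm,11am,10am) (1pm,3pm,12pm,10am,2pm,9am,11am) (2pm,3pm,11am,9am,12pm,10am,1pm) (2pm,3pm,11am,9am,1pm,10am,12pm) (2pm,3pm,11am,10am,12pm,9am,1pm) (2pm,3pm,11am,10am,1pm,9am,12pm) (2pm,3pm,12pm,9am,1pm,10am,11am) (2pm,3pm,12pm,9am,1pm,11am,10am) (2pm,3pm,12pm,10am,1pm,9am,11am) — 18.
Triage=9am: (12pm,3pm,11am,8am,1pm,10am,2pm) (12pm,3pm,11am,8am,2pm,10am,1pm) (12pm,3pm,11am,10am,1pm,8am,2pm) (12pm,3pm,11am,10am,2pm,8am,1pm) (1pm,3pm,11am,8am,12pm,10am,2pm) (1pm,3pm,11am,8am,2pm,10am,12pm) (1pm,3pm,11am,10am,12pm,8am,2pm) (1pm,3pm,11am,10am,2pm,8am,12pm) (1pm,3pm,12pm,8am,2pm,10am,11am) (1pm,3pm,12pm,8am,2pm,11am,10am) (1pm,3pm,12pm,10am,2pm,8am,11am) (2pm,3pm,11am,8am,12pm,10am,1pm) (2pm,3pm,11am,8am,1pm,10am,12pm) (2pm,3pm,11am,10am,12pm,8am,1pm) (2pm,3pm,11am,10am,1pm,8am,12pm) (2pm,3pm,12pm,8am,1pm,10am,11am) (2pm,3pm,12pm,8am,1pm,11am,10am) (2pm,3pm,12pm,10am,1pm,8am,11am) — 18.
Triage=10am: (12pm,3pm,11am,8am,1pm,9am,2pm) (12pm,3pm,11am,8am,2pm,9am,1pm) (12pm,3pm,11am,9am,1pm,8am,2pm) (12pm,3pm,11am,9am,2pm,8am,1pm) (1pm,3pm,11am,8am,12pm,9am,2pm) (1pm,3pm,11am,8am,2pm,9am,12pm) (1pm,3pm,11am,9am,12pm,8am,2pm) (1pm,3pm,11am,9am,2pm,8am,12pm) (1pm,3pm,12pm,8am,2pm,9am,11am) (1pm,3pm,12pm,9am,2pm,8am,11am) (2pm,3pm,11am,8am,12pm,9am,1pm) (2pm,3pm,11am,8am,1pm,9am,12pm) (2pm,3pm,11am,9am,12pm,8am,1pm) (2pm,3pm,11am,9am,1pm,8am,12pm) (2pm,3pm,12pm,8am,1pm,9am,11am) (2pm,3pm,12pm,9am,1pm,8am,11am) — 16.
Summing: 18 + 18 + 16 = 52.

52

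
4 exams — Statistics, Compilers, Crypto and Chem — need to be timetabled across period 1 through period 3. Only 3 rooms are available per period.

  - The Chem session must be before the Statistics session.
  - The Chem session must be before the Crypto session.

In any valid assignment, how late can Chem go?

Downstream work caps Chem at period 2.
Chem at period 2 is achievable: Compilers in period 1; Chem in period 2; Crypto in period 3; Statistics in period 3.

period 2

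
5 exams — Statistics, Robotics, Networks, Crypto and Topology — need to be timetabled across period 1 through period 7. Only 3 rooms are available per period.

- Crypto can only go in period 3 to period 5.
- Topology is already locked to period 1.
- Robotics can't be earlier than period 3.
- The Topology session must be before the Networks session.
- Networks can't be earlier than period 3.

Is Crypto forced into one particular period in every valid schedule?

No

Crypto can be period 3 (e.g. Statistics in period 1; Robotics in period 3; Networks in period 3; Crypto in period 3; Topology in period 1) or period 4 (e.g. Networks in period 3; Topology in period 1; Statistics in period 1; Robotics in period 3; Crypto in period 4).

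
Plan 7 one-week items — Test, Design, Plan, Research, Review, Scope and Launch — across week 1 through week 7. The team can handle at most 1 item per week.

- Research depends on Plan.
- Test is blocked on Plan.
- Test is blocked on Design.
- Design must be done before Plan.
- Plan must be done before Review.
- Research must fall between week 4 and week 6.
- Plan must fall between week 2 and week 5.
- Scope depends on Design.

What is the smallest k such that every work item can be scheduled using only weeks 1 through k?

The precedence chain requires at least 3 distinct weeks.
With at most 1 per week and 7 work items, at least 7 weeks are needed.
Research can't be placed before week 4, so the schedule must run through at least week 4.
7 works (last occupied week: week 7): for example Review=week 5; Research=week 4; Plan=week 2; Design=week 1; Test=week 3; Scope=week 6; Launch=week 7.

7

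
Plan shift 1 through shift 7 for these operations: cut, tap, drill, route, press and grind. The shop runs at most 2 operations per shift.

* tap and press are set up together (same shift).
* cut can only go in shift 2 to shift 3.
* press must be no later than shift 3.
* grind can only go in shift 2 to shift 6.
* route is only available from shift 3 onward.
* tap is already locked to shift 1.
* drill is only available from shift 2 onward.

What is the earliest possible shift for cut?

Cut is available from shift 2; cut's own window allows nothing later than shift 3.
cut at shift 2 is achievable: tap=shift 1, press=shift 1, route=shift 3, cut=shift 2, grind=shift 2, drill=shift 3.

shift 2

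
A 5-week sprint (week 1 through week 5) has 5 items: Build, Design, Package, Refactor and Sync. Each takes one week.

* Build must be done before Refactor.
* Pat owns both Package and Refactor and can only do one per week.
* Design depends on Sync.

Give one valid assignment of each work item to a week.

Build in week 1; Design in week 2; Refactor in week 2; Package in week 1; Sync in week 1

Checking: Build(week 1) before Refactor(week 2); Sync(week 1) before Design(week 2); Package(week 1) != Refactor(week 2).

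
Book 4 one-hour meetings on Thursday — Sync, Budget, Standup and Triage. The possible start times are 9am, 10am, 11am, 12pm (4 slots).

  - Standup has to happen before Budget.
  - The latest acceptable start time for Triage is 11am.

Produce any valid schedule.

Sync in 9am; Budget in 10am; Standup in 9am; Triage in 9am

Checking: Standup(9am) before Budget(10am); Triage=9am in [9am,11am].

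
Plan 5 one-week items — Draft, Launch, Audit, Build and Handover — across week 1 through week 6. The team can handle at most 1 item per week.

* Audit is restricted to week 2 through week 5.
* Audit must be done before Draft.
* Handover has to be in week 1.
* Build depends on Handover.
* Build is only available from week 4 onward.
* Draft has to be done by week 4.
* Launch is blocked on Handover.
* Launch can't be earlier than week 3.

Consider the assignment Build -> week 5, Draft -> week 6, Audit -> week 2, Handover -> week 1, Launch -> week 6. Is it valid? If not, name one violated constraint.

Audit must be done before Draft — holds.
Handover has to be in week 1 — holds.
The team can handle at most 1 item per week — violated.
Launch is blocked on Handover — holds.
Launch can't be earlier than week 3 — holds.
Audit is restricted to week 2 through week 5 — holds.
Draft has to be done by week 4 — violated.
Build is only available from week 4 onward — holds.
Build depends on Handover — holds.

No — it violates: Draft has to be done by week 4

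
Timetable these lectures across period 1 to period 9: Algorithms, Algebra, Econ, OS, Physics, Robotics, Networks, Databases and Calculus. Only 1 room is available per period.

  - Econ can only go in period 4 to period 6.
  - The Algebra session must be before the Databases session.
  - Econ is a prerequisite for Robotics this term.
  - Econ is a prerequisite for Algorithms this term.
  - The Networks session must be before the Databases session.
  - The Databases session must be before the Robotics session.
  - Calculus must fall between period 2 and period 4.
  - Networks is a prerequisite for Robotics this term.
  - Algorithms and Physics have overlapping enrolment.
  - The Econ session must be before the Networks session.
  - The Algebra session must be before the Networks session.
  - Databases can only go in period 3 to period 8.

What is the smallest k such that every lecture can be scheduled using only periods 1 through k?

9 periods

The precedence chain requires at least 4 distinct periods.
With at most 1 per period and 9 lectures, at least 9 periods are needed.
Propagating the time windows through the other constraints, Robotics can't land before period 7, so the schedule must run through at least period 7.
9 works (last occupied period: period 9): for example Algorithms=period 8, OS=period 3, Calculus=period 2, Physics=period 9, Databases=period 6, Algebra=period 1, Networks=period 5, Robotics=period 7, Econ=period 4.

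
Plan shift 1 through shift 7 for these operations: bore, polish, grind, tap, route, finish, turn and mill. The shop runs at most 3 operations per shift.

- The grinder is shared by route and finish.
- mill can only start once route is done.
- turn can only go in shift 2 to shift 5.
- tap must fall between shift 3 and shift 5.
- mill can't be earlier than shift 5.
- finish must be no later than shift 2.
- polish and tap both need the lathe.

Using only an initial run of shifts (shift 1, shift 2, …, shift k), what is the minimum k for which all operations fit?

The precedence chain requires at least 2 distinct shifts.
With at most 3 per shift and 8 operations, at least 3 shifts are needed.
mill can't be placed before shift 5, so the schedule must run through at least shift 5.
5 works (last occupied shift: shift 5): for example turn -> shift 2; bore -> shift 1; tap -> shift 3; mill -> shift 5; finish -> shift 1; polish -> shift 1; route -> shift 2; grind -> shift 2.

5 shifts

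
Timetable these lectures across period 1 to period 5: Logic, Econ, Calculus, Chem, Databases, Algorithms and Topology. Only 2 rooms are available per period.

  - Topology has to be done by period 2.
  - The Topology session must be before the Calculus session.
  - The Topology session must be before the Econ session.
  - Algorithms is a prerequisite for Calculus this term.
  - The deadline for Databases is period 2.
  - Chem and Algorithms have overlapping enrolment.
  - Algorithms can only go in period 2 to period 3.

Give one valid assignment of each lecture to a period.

Econ in period 2, Databases in period 1, Chem in period 4, Algorithms in period 2, Logic in period 3, Calculus in period 3, Topology in period 1

Checking: Algorithms(period 2) before Calculus(period 3); Topology(period 1) before Calculus(period 3); Topology(period 1) before Econ(period 2); Chem(period 4) != Algorithms(period 2); Databases=period 1 in [period 1,period 2]; Algorithms=period 2 in [period 2,period 3]; Topology=period 1 in [period 1,period 2]; max 2 per period (cap 2).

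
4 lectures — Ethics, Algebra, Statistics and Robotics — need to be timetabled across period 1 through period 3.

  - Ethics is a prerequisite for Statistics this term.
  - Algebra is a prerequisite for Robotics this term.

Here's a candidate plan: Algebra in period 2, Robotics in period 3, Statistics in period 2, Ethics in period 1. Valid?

Yes

Ethics is a prerequisite for Statistics this term — holds.
Algebra is a prerequisite for Robotics this term — holds.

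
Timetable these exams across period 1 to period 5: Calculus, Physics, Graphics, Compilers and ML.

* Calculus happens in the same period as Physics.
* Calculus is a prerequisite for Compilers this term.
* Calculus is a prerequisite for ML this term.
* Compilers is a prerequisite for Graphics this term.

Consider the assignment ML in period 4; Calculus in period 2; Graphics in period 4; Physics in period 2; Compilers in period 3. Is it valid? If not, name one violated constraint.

Calculus is a prerequisite for Compilers this term — holds.
Calculus happens in the same period as Physics — holds.
Calculus is a prerequisite for ML this term — holds.
Compilers is a prerequisite for Graphics this term — holds.

Yes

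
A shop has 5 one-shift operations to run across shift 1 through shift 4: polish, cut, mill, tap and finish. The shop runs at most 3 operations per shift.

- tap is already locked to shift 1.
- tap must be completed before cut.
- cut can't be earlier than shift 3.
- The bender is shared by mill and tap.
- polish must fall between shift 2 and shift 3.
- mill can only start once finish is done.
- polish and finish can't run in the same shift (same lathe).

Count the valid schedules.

Splitting on polish: it can be shift 2 (8), shift 3 (10). Listing each branch's schedules as (cut, mill, tap, finish) by shift number:
polish=shift 2: (3,2,1,1) (3,3,1,1) (3,4,1,1) (3,4,1,3) (4,2,1,1) (4,3,1,1) (4,4,1,1) (4,4,1,3) — 8.
polish=shift 3: (3,2,1,1) (3,3,1,1) (3,3,1,2) (3,4,1,1) (3,4,1,2) (4,2,1,1) (4,3,1,1) (4,3,1,2) (4,4,1,1) (4,4,1,2) — 10.
Summing: 8 + 10 = 18.

18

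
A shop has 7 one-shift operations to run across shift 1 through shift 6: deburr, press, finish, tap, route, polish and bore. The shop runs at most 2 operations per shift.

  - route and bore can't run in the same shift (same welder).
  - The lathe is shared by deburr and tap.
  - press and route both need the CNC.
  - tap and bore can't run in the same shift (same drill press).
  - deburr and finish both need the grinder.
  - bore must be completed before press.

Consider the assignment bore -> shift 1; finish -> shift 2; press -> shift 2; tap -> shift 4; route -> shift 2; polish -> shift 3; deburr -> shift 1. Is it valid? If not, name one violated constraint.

Invalid. press and route both need the CNC.

bore must be completed before press — holds.
tap and bore can't run in the same shift (same drill press) — holds.
route and bore can't run in the same shift (same welder) — holds.
The shop runs at most 2 operations per shift — violated.
The lathe is shared by deburr and tap — holds.
deburr and finish both need the grinder — holds.
press and route both need the CNC — violated.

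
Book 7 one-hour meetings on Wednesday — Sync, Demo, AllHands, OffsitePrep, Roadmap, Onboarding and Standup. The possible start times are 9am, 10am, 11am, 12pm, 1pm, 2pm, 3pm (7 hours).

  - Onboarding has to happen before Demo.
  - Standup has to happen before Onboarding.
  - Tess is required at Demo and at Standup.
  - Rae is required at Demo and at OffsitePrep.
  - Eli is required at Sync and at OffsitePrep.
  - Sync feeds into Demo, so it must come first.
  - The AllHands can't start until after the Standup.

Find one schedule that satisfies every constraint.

AllHands=10am; OffsitePrep=10am; Onboarding=10am; Sync=9am; Standup=9am; Demo=11am; Roadmap=9am

Checking: Standup(9am) before AllHands(10am); Onboarding(10am) before Demo(11am); Sync(9am) before Demo(11am); Standup(9am) before Onboarding(10am); Demo(11am) != OffsitePrep(10am); Sync(9am) != OffsitePrep(10am); Demo(11am) != Standup(9am).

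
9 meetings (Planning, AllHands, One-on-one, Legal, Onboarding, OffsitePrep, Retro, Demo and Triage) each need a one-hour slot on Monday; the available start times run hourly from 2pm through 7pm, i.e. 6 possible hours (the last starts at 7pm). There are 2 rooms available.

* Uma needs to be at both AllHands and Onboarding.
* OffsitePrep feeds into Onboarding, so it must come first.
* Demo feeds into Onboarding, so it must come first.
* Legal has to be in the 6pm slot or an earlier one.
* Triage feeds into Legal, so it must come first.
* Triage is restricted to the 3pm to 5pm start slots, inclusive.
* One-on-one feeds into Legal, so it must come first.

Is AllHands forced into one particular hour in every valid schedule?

No

AllHands can be 2pm (e.g. Legal -> 4pm; OffsitePrep -> 3pm; Triage -> 3pm; Onboarding -> 5pm; Demo -> 4pm; AllHands -> 2pm; Planning -> 5pm; Retro -> 6pm; One-on-one -> 2pm) or 3pm (e.g. One-on-one=2pm; Planning=5pm; OffsitePrep=2pm; Demo=4pm; AllHands=3pm; Retro=6pm; Onboarding=5pm; Triage=3pm; Legal=4pm).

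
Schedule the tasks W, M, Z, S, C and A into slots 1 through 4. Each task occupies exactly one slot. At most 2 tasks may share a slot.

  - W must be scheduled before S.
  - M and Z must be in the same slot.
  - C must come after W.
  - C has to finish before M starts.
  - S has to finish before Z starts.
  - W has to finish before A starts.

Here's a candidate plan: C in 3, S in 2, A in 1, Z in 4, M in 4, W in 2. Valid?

M and Z must be in the same slot — holds.
W has to finish before A starts — violated.
At most 2 tasks may share a slot — holds.
C must come after W — holds.
C has to finish before M starts — holds.
S has to finish before Z starts — holds.
W must be scheduled before S — violated.

No. W has to finish before A starts is not satisfied.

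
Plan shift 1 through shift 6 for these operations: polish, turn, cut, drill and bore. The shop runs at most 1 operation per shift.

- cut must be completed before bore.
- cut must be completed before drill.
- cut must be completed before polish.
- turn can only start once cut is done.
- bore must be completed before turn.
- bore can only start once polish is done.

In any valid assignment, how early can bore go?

Precedence pushes bore to at least shift 3; downstream work caps bore at shift 5.
bore at shift 3 is achievable: polish -> shift 2; cut -> shift 1; drill -> shift 5; turn -> shift 4; bore -> shift 3.

shift 3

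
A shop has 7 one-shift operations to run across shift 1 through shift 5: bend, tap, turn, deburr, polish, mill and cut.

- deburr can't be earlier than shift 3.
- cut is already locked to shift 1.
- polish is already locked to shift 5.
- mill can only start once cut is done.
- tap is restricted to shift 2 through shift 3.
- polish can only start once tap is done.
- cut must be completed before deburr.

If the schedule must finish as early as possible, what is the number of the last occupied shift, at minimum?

shift 5

The precedence chain requires at least 2 distinct shifts.
polish can't be placed before shift 5, so the schedule must run through at least shift 5.
5 works (last occupied shift: shift 5): for example mill in shift 2; polish in shift 5; cut in shift 1; turn in shift 1; bend in shift 1; deburr in shift 3; tap in shift 2.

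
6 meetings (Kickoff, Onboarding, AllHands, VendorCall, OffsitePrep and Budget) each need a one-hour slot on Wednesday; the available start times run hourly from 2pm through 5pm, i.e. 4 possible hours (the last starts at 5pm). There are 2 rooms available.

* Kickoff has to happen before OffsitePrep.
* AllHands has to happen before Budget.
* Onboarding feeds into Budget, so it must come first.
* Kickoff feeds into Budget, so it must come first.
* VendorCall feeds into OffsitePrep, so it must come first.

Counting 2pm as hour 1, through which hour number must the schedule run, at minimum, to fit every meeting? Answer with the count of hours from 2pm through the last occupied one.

3 hours

The precedence chain requires at least 2 distinct hours.
With at most 2 per hour and 6 meetings, at least 3 hours are needed.
3 works (last occupied hour: 4pm): for example AllHands in 3pm; Onboarding in 2pm; OffsitePrep in 4pm; Kickoff in 2pm; VendorCall in 3pm; Budget in 4pm.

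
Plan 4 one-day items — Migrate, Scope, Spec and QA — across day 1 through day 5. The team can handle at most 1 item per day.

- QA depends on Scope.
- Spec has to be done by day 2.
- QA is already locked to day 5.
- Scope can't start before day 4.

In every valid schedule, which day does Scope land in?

Scope is available from day 4; downstream work caps Scope at day 4.
So Scope is pinned to day 4.

day 4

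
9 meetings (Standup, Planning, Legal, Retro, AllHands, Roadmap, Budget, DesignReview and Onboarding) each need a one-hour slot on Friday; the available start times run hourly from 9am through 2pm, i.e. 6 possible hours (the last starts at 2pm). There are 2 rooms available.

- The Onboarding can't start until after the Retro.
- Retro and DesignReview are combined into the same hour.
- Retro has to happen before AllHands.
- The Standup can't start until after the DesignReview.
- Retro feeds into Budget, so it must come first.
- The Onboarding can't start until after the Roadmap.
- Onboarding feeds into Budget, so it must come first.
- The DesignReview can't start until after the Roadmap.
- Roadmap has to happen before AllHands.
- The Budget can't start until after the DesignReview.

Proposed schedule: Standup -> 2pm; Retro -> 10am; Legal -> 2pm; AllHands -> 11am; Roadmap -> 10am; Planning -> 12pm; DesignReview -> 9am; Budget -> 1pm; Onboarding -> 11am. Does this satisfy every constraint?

Invalid. The DesignReview can't start until after the Roadmap.

The Standup can't start until after the DesignReview — holds.
There are 2 rooms available — holds.
The Onboarding can't start until after the Roadmap — holds.
Retro has to happen before AllHands — holds.
Retro and DesignReview are combined into the same hour — violated.
The Onboarding can't start until after the Retro — holds.
Retro feeds into Budget, so it must come first — holds.
The DesignReview can't start until after the Roadmap — violated.
Onboarding feeds into Budget, so it must come first — holds.
Roadmap has to happen before AllHands — holds.
The Budget can't start until after the DesignReview — holds.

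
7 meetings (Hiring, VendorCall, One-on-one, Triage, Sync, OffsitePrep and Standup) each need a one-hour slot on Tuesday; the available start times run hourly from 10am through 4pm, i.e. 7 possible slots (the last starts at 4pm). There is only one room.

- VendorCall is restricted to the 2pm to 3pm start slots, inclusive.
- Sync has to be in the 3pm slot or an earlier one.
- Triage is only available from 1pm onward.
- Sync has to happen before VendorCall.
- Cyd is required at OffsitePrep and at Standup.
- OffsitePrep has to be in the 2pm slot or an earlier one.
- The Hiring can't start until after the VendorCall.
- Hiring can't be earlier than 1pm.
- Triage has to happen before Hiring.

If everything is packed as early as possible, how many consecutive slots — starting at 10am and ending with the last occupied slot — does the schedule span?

The precedence chain requires at least 3 distinct slots.
With at most 1 per slot and 7 meetings, at least 7 slots are needed.
Propagating the time windows through the other constraints, Hiring can't land before 3pm — that is slot 6 counting from 10am — so the schedule must run through at least 6 slots.
7 works (last occupied slot: 4pm): for example Hiring=3pm; Triage=1pm; VendorCall=2pm; Sync=11am; OffsitePrep=10am; One-on-one=12pm; Standup=4pm.

7 slots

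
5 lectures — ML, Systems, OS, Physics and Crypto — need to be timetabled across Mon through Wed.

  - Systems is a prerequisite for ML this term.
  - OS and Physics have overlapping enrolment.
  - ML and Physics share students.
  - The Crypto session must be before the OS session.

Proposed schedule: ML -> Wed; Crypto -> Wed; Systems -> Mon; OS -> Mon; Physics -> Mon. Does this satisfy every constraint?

Systems is a prerequisite for ML this term — holds.
ML and Physics share students — holds.
The Crypto session must be before the OS session — violated.
OS and Physics have overlapping enrolment — violated.

No. The Crypto session must be before the OS session is not satisfied.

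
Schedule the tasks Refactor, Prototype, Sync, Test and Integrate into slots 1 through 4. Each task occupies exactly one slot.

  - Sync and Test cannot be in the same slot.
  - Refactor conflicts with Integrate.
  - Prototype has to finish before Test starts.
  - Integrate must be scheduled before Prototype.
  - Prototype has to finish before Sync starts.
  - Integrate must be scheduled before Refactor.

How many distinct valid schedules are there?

Splitting on Refactor: it can be 2 (2), 3 (2), 4 (2). Listing each branch's schedules as (Prototype, Sync, Test, Integrate):
Refactor=2: (2,3,4,1) (2,4,3,1) — 2.
Refactor=3: (2,3,4,1) (2,4,3,1) — 2.
Refactor=4: (2,3,4,1) (2,4,3,1) — 2.
Summing: 2 + 2 + 2 = 6.

6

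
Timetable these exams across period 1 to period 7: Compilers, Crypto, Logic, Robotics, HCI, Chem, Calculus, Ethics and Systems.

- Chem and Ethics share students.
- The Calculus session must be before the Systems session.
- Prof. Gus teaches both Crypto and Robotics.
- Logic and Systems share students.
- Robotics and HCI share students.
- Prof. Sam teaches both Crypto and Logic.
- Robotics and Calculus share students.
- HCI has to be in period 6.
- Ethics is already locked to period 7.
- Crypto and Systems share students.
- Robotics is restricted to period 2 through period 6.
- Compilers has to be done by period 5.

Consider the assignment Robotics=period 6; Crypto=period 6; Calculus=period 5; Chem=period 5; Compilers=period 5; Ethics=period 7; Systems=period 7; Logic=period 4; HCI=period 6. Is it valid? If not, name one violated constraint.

No — it violates: Prof. Gus teaches both Crypto and Robotics

Prof. Gus teaches both Crypto and Robotics — violated.
Robotics is restricted to period 2 through period 6 — holds.
Crypto and Systems share students — holds.
Robotics and Calculus share students — holds.
Prof. Sam teaches both Crypto and Logic — holds.
Compilers has to be done by period 5 — holds.
Ethics is already locked to period 7 — holds.
HCI has to be in period 6 — holds.
Chem and Ethics share students — holds.
Logic and Systems share students — holds.
The Calculus session must be before the Systems session — holds.
Robotics and HCI share students — violated.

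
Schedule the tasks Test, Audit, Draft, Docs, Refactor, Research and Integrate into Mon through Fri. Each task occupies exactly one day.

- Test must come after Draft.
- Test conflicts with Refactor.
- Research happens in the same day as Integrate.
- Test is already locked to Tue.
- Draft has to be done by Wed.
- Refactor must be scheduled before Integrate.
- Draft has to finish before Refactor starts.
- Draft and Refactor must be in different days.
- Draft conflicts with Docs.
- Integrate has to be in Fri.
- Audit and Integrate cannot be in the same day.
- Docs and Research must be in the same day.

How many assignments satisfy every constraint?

Splitting on Audit: it can be Mon (2), Tue (2), Wed (2), Thu (2). Listing each branch's schedules as (Test, Draft, Docs, Refactor, Research, Integrate):
Audit=Mon: (Tue,Mon,Fri,Wed,Fri,Fri) (Tue,Mon,Fri,Thu,Fri,Fri) — 2.
Audit=Tue: (Tue,Mon,Fri,Wed,Fri,Fri) (Tue,Mon,Fri,Thu,Fri,Fri) — 2.
Audit=Wed: (Tue,Mon,Fri,Wed,Fri,Fri) (Tue,Mon,Fri,Thu,Fri,Fri) — 2.
Audit=Thu: (Tue,Mon,Fri,Wed,Fri,Fri) (Tue,Mon,Fri,Thu,Fri,Fri) — 2.
Summing: 2 + 2 + 2 + 2 = 8.

8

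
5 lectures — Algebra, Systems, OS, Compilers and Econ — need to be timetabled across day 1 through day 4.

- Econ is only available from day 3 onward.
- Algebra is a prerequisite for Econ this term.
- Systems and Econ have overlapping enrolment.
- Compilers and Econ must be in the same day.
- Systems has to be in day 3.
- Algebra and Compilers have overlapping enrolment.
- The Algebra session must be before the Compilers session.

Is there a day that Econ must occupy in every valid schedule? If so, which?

Econ's window is day 3–day 4.
Systems is fixed at day 3, and Econ can't share a day with Systems.
So Econ must be day 4.

day 4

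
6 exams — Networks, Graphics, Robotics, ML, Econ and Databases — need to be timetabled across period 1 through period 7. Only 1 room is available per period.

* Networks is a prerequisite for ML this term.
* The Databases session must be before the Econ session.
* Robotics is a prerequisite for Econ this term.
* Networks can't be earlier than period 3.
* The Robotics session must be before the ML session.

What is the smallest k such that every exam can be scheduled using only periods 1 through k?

6 periods

The precedence chain requires at least 2 distinct periods.
With at most 1 per period and 6 exams, at least 6 periods are needed.
Propagating the time windows through the other constraints, ML can't land before period 4, so the schedule must run through at least period 4.
6 works (last occupied period: period 6): for example Robotics=period 1; Databases=period 2; Networks=period 3; ML=period 4; Econ=period 5; Graphics=period 6.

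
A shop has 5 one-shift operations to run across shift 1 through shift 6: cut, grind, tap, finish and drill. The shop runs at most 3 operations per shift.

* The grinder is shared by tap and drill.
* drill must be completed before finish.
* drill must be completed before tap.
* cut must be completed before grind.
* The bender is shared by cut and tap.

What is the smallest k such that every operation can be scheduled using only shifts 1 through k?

2 shifts

The precedence chain requires at least 2 distinct shifts.
With at most 3 per shift and 5 operations, at least 2 shifts are needed.
2 works (last occupied shift: shift 2): for example tap -> shift 2; drill -> shift 1; finish -> shift 2; grind -> shift 2; cut -> shift 1.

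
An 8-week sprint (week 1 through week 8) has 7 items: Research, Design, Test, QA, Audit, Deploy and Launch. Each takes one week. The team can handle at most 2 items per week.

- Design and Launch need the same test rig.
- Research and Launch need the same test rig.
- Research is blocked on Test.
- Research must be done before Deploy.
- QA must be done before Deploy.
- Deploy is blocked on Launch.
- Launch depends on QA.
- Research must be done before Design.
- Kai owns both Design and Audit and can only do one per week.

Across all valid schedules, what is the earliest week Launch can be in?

week 2

Precedence pushes Launch to at least week 2; downstream work caps Launch at week 7.
Launch at week 2 is achievable: Research in week 3, Audit in week 2, QA in week 1, Design in week 4, Deploy in week 4, Test in week 1, Launch in week 2.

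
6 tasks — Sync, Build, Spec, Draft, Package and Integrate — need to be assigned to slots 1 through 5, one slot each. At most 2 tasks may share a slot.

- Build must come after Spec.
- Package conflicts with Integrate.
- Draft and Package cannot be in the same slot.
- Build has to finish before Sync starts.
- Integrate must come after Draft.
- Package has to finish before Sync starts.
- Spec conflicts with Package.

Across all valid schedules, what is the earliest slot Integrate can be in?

2

Precedence pushes Integrate to at least 2.
Integrate at 2 is achievable: Package -> 3, Build -> 2, Integrate -> 2, Draft -> 1, Spec -> 1, Sync -> 4.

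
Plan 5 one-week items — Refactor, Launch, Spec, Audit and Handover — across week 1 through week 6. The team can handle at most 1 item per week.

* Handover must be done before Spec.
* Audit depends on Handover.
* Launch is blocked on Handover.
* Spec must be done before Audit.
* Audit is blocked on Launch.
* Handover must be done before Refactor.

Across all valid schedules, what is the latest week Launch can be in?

week 5

Precedence pushes Launch to at least week 2; downstream work caps Launch at week 5.
Launch at week 5 is achievable: Audit=week 6; Launch=week 5; Spec=week 2; Handover=week 1; Refactor=week 3.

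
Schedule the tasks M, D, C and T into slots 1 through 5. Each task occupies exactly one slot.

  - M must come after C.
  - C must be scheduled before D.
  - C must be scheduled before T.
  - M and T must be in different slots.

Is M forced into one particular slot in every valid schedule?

No

M can be 2 (e.g. T=3, D=2, M=2, C=1) or 3 (e.g. T=2, D=2, C=1, M=3).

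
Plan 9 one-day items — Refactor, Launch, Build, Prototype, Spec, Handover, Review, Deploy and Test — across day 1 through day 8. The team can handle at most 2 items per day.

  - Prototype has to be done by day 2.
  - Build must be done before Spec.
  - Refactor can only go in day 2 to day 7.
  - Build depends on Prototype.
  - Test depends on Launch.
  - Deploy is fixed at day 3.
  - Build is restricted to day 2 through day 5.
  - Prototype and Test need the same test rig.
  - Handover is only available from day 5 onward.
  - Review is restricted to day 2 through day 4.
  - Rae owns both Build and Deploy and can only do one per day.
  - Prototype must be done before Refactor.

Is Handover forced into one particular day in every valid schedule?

Handover can be day 5 (e.g. Review in day 2, Handover in day 5, Deploy in day 3, Launch in day 1, Test in day 4, Spec in day 4, Build in day 2, Prototype in day 1, Refactor in day 3) or day 6 (e.g. Deploy=day 3; Prototype=day 1; Build=day 2; Spec=day 4; Test=day 4; Handover=day 6; Refactor=day 3; Review=day 2; Launch=day 1).

No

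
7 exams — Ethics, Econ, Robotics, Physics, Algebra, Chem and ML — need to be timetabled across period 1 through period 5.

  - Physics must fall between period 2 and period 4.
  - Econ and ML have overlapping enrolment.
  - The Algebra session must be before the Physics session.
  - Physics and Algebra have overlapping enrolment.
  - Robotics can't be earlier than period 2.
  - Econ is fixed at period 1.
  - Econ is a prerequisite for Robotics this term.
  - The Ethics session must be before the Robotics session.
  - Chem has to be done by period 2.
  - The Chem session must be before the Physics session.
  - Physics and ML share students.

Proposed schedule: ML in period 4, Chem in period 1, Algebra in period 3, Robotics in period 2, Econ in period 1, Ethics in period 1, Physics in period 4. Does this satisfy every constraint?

Econ and ML have overlapping enrolment — holds.
Econ is fixed at period 1 — holds.
Physics must fall between period 2 and period 4 — holds.
The Chem session must be before the Physics session — holds.
The Algebra session must be before the Physics session — holds.
Physics and Algebra have overlapping enrolment — holds.
Chem has to be done by period 2 — holds.
Robotics can't be earlier than period 2 — holds.
The Ethics session must be before the Robotics session — holds.
Econ is a prerequisite for Robotics this term — holds.
Physics and ML share students — violated.

Invalid. Physics and ML share students.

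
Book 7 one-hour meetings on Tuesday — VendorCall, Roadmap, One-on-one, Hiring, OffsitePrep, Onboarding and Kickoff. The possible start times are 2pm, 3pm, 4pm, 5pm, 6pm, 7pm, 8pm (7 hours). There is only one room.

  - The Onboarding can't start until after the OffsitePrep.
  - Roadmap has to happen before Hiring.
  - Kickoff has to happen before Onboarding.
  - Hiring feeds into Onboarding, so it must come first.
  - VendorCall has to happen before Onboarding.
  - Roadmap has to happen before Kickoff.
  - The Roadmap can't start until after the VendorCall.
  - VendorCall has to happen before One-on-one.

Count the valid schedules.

Splitting on VendorCall: it can be 2pm (48), 3pm (10). Listing each branch's schedules as (Roadmap, One-on-one, Hiring, OffsitePrep, Onboarding, Kickoff):
VendorCall=2pm: (3pm,4pm,5pm,6pm,8pm,7pm) (3pm,4pm,5pm,7pm,8pm,6pm) (3pm,4pm,6pm,5pm,8pm,7pm) (3pm,4pm,6pm,7pm,8pm,5pm) (3pm,4pm,7pm,5pm,8pm,6pm) (3pm,4pm,7pm,6pm,8pm,5pm) (3pm,5pm,4pm,6pm,8pm,7pm) (3pm,5pm,4pm,7pm,8pm,6pm) (3pm,5pm,6pm,4pm,8pm,7pm) (3pm,5pm,6pm,7pm,8pm,4pm) (3pm,5pm,7pm,4pm,8pm,6pm) (3pm,5pm,7pm,6pm,8pm,4pm) (3pm,6pm,4pm,5pm,8pm,7pm) (3pm,6pm,4pm,7pm,8pm,5pm) (3pm,6pm,5pm,4pm,8pm,7pm) (3pm,6pm,5pm,7pm,8pm,4pm) (3pm,6pm,7pm,4pm,8pm,5pm) (3pm,6pm,7pm,5pm,8pm,4pm) (3pm,7pm,4pm,5pm,8pm,6pm) (3pm,7pm,4pm,6pm,8pm,5pm) (3pm,7pm,5pm,4pm,8pm,6pm) (3pm,7pm,5pm,6pm,8pm,4pm) (3pm,7pm,6pm,4pm,8pm,5pm) (3pm,7pm,6pm,5pm,8pm,4pm) (3pm,8pm,4pm,5pm,7pm,6pm) (3pm,8pm,4pm,6pm,7pm,5pm) (3pm,8pm,5pm,4pm,7pm,6pm) (3pm,8pm,5pm,6pm,7pm,4pm) (3pm,8pm,6pm,4pm,7pm,5pm) (3pm,8pm,6pm,5pm,7pm,4pm) (4pm,3pm,5pm,6pm,8pm,7pm) (4pm,3pm,5pm,7pm,8pm,6pm) (4pm,3pm,6pm,5pm,8pm,7pm) (4pm,3pm,6pm,7pm,8pm,5pm) (4pm,3pm,7pm,5pm,8pm,6pm) (4pm,3pm,7pm,6pm,8pm,5pm) (4pm,5pm,6pm,3pm,8pm,7pm) (4pm,5pm,7pm,3pm,8pm,6pm) (4pm,6pm,5pm,3pm,8pm,7pm) (4pm,6pm,7pm,3pm,8pm,5pm) (4pm,7pm,5pm,3pm,8pm,6pm) (4pm,7pm,6pm,3pm,8pm,5pm) (4pm,8pm,5pm,3pm,7pm,6pm) (4pm,8pm,6pm,3pm,7pm,5pm) (5pm,3pm,6pm,4pm,8pm,7pm) (5pm,3pm,7pm,4pm,8pm,6pm) (5pm,4pm,6pm,3pm,8pm,7pm) (5pm,4pm,7pm,3pm,8pm,6pm) — 48.
VendorCall=3pm: (4pm,5pm,6pm,2pm,8pm,7pm) (4pm,5pm,7pm,2pm,8pm,6pm) (4pm,6pm,5pm,2pm,8pm,7pm) (4pm,6pm,7pm,2pm,8pm,5pm) (4pm,7pm,5pm,2pm,8pm,6pm) (4pm,7pm,6pm,2pm,8pm,5pm) (4pm,8pm,5pm,2pm,7pm,6pm) (4pm,8pm,6pm,2pm,7pm,5pm) (5pm,4pm,6pm,2pm,8pm,7pm) (5pm,4pm,7pm,2pm,8pm,6pm) — 10.
Summing: 48 + 10 = 58.

58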